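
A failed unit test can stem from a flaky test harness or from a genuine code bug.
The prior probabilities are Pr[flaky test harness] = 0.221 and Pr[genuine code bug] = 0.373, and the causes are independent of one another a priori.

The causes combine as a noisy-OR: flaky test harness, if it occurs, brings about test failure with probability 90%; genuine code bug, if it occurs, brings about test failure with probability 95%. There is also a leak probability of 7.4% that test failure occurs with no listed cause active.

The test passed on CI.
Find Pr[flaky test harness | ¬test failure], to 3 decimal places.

Pr[flaky test harness | ¬test failure] ≈ 0.028

Under noisy-OR, P(test failure | causes) = 1 − (1−0.074)·∏(1−qᵢ) over the active causes.
P(¬test failure) = 0.926×0.779×0.627 + 0.0463×0.779×0.373 + 0.0926×0.221×0.627 + 0.00463×0.221×0.373 = 0.452289 + 0.013453 + 0.012831 + 0.000382 = 0.478955
Restricting to configurations with flaky test harness present: 0.012831 + 0.000382 = 0.013213.
So P(flaky test harness | ¬test failure) = 0.013213/0.478955 ≈ 0.028.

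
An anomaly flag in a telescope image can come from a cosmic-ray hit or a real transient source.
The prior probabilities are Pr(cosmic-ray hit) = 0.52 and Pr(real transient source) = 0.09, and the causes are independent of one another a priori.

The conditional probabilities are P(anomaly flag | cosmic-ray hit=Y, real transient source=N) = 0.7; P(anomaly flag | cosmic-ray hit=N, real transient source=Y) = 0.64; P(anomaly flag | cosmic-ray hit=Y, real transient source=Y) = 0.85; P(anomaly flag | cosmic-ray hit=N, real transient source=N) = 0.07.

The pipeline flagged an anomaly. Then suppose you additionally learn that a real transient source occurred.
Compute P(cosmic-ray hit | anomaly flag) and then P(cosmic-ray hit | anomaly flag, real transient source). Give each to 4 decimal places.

Enumerate the 4 (cosmic-ray hit, real transient source) configurations and weight by the priors:
  P(anomaly flag) = 0.07×0.48×0.91 + 0.64×0.48×0.09 + 0.7×0.52×0.91 + 0.85×0.52×0.09
        = 0.030576 + 0.027648 + 0.331240 + 0.039780 = 0.429244
Configurations with cosmic-ray hit contribute 0.371020, so
  P(cosmic-ray hit | anomaly flag) = 0.371020 / 0.429244 ≈ 0.8644

With the extra evidence:
By total probability over both values of cosmic-ray hit:
  P(anomaly flag | real transient source) = 0.64·0.48 + 0.85·0.52
        = 0.307200 + 0.442000 = 0.749200
Keeping only the cosmic-ray hit-present terms gives 0.442000, so
  P(cosmic-ray hit | anomaly flag, real transient source) = 0.442000 / 0.749200 ≈ 0.5900

P(cosmic-ray hit | anomaly flag) ≈ 0.8644; P(cosmic-ray hit | anomaly flag, real transient source) ≈ 0.5900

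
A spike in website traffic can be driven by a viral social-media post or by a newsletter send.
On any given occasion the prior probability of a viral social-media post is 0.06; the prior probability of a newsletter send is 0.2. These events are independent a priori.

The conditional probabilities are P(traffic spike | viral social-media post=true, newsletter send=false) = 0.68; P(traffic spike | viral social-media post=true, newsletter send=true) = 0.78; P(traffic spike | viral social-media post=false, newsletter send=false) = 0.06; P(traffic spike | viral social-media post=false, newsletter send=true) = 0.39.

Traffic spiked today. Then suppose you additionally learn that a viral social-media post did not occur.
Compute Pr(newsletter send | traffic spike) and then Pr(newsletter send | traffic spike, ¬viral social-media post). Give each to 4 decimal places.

P(traffic spike) = 0.06×0.94×0.8 + 0.39×0.94×0.2 + 0.68×0.06×0.8 + 0.78×0.06×0.2 = 0.045120 + 0.073320 + 0.032640 + 0.009360 = 0.160440
Of this, 0.082680 comes from 0.073320 + 0.009360 (the newsletter send=true cases).
Hence the posterior is 0.082680/0.160440 ≈ 0.5153.

With the extra evidence:
Weight on newsletter send=true, given the evidence: 0.39×0.2 = 0.078000
Normalizer over all consistent configurations: 0.06×0.8 + 0.39×0.2 = 0.126000
Posterior = 0.078000 / 0.126000 ≈ 0.6190
With viral social-media post excluded, newsletter send must carry more of the explanatory weight for the traffic spike.

Pr(newsletter send | traffic spike) ≈ 0.5153; Pr(newsletter send | traffic spike, ¬viral social-media post) ≈ 0.6190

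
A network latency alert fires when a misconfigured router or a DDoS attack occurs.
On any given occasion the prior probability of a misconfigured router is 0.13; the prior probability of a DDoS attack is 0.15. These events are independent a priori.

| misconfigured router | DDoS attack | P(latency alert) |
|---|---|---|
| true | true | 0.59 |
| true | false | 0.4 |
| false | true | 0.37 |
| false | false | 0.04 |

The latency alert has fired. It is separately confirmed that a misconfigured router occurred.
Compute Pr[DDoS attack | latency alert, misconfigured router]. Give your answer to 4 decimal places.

Weight on DDoS attack=true, given the evidence: 0.59*0.15 = 0.088500
The normalizing constant is 0.4*0.85 + 0.59*0.15 = 0.428500
Posterior = 0.088500 / 0.428500 ≈ 0.2065

Pr[DDoS attack | latency alert, misconfigured router] ≈ 0.2065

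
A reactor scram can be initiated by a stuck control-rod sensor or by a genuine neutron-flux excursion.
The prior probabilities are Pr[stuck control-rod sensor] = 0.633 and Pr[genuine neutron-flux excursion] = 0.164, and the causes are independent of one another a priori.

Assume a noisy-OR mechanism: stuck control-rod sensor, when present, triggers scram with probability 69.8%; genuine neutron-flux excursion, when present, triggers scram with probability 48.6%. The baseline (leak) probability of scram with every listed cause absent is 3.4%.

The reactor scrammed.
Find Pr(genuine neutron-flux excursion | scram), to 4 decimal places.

Pr(genuine neutron-flux excursion | scram) ≈ 0.2353

Under noisy-OR, P(scram | causes) = 1 − (1−0.034)·∏(1−qᵢ) over the active causes.
P(scram) = 0.034*0.367*0.836 + 0.503476*0.367*0.164 + 0.708268*0.633*0.836 + 0.85005*0.633*0.164 = 0.010432 + 0.030303 + 0.374807 + 0.088245 = 0.503787
Restricting to configurations with genuine neutron-flux excursion present: 0.030303 + 0.088245 = 0.118548.
Hence the posterior is 0.118548/0.503787 ≈ 0.2353.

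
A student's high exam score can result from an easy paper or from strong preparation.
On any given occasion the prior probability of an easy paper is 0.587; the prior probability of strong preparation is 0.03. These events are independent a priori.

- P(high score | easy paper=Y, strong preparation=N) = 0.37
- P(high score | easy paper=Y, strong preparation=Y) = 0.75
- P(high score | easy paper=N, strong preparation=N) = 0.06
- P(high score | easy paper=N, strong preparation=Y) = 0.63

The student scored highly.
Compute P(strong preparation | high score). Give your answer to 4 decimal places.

P(strong preparation | high score) ≈ 0.0822

By total probability over the 4 (easy paper, strong preparation) configurations:
  P(high score) = 0.06×0.413×0.97 + 0.63×0.413×0.03 + 0.37×0.587×0.97 + 0.75×0.587×0.03
        = 0.024037 + 0.007806 + 0.210674 + 0.013207 = 0.255724
Configurations with strong preparation contribute 0.021013, so
  P(strong preparation | high score) = 0.021013 / 0.255724 ≈ 0.0822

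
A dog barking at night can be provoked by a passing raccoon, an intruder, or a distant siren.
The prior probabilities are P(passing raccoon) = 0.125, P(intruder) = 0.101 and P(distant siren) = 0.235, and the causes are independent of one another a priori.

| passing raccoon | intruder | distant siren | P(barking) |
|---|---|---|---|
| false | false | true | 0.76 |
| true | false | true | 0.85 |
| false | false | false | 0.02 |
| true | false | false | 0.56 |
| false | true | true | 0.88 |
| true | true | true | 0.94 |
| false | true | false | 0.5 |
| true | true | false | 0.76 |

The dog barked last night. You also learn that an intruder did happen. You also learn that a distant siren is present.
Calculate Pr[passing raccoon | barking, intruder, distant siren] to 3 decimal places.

P(barking | intruder, distant siren) = 0.88·0.875 + 0.94·0.125 = 0.770000 + 0.117500 = 0.887500
The passing raccoon-present share is 0.94·0.125 = 0.117500.
Hence the posterior is 0.117500/0.887500 ≈ 0.132.

Pr[passing raccoon | barking, intruder, distant siren] ≈ 0.132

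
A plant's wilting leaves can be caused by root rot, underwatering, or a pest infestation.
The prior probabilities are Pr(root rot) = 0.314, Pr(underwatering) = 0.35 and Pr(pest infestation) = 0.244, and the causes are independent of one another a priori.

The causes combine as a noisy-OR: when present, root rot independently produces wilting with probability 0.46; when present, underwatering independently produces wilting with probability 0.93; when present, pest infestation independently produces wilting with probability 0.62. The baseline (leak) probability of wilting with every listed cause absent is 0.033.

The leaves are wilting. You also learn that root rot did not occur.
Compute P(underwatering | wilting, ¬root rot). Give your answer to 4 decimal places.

Under noisy-OR, P(wilting | causes) = 1 − (1−0.033)·∏(1−qᵢ) over the active causes.
P(wilting | ¬root rot) = 0.033*0.65*0.756 + 0.63254*0.65*0.244 + 0.93231*0.35*0.756 + 0.974278*0.35*0.244 = 0.016216 + 0.100321 + 0.246689 + 0.083203 = 0.446429
Restricting to configurations with underwatering present: 0.246689 + 0.083203 = 0.329892.
So P(underwatering | wilting, ¬root rot) = 0.329892/0.446429 ≈ 0.7390.

P(underwatering | wilting, ¬root rot) ≈ 0.7390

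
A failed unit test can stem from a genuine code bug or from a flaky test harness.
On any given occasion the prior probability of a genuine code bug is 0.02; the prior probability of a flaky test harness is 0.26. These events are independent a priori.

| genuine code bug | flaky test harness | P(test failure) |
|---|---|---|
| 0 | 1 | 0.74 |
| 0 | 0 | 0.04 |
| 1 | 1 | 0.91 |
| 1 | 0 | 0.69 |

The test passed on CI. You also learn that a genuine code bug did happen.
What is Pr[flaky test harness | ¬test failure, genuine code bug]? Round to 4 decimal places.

Sum P(¬test failure|·) weighted by the priors over both values of flaky test harness:
  P(¬test failure | genuine code bug) = 0.31·0.74 + 0.09·0.26
        = 0.229400 + 0.023400 = 0.252800
Keeping only the flaky test harness-present terms gives 0.023400, so
  P(flaky test harness | ¬test failure, genuine code bug) = 0.023400 / 0.252800 ≈ 0.0926

Pr[flaky test harness | ¬test failure, genuine code bug] ≈ 0.0926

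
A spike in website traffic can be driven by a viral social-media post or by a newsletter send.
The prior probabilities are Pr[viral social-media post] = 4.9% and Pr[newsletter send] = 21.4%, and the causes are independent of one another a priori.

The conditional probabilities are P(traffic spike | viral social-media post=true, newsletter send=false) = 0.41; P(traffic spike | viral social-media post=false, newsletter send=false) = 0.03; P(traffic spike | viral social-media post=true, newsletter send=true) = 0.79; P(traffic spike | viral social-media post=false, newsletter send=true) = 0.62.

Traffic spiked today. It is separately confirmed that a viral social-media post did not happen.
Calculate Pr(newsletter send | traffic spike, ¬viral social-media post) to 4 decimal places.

P(traffic spike | ¬viral social-media post) = 0.03×0.786 + 0.62×0.214 = 0.023580 + 0.132680 = 0.156260
Of this, 0.132680 comes from 0.62×0.214 (the newsletter send=true cases).
So P(newsletter send | traffic spike, ¬viral social-media post) = 0.132680/0.156260 ≈ 0.8491.

Pr(newsletter send | traffic spike, ¬viral social-media post) ≈ 0.8491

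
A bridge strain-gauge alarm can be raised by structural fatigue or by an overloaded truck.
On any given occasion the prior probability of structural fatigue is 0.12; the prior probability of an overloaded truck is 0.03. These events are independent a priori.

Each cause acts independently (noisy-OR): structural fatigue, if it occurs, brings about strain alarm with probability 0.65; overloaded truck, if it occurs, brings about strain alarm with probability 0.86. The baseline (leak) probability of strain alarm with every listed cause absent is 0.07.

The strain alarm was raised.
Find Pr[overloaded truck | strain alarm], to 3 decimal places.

Under noisy-OR, P(strain alarm | causes) = 1 − (1−0.07)·∏(1−qᵢ) over the active causes.
P(strain alarm) = 0.07·0.88·0.97 + 0.8698·0.88·0.03 + 0.6745·0.12·0.97 + 0.95443·0.12·0.03 = 0.059752 + 0.022963 + 0.078512 + 0.003436 = 0.164663
Of this, 0.026399 comes from 0.022963 + 0.003436 (the overloaded truck=true cases).
P(overloaded truck | strain alarm) = 0.026399 / 0.164663 ≈ 0.160

Pr[overloaded truck | strain alarm] ≈ 0.160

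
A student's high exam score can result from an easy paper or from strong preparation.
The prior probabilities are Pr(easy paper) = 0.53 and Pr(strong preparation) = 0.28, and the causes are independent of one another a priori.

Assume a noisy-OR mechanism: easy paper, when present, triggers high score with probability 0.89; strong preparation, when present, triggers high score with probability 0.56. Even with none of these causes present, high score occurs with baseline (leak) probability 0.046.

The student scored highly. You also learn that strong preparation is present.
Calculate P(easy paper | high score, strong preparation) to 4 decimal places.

P(easy paper | high score, strong preparation) ≈ 0.6496

Under noisy-OR, P(high score | causes) = 1 − (1−0.046)·∏(1−qᵢ) over the active causes.
P(high score | strong preparation) = 0.58024·0.47 + 0.953826·0.53 = 0.272713 + 0.505528 = 0.778241
Restricting to configurations with easy paper present: 0.953826·0.53 = 0.505528.
Hence the posterior is 0.505528/0.778241 ≈ 0.6496.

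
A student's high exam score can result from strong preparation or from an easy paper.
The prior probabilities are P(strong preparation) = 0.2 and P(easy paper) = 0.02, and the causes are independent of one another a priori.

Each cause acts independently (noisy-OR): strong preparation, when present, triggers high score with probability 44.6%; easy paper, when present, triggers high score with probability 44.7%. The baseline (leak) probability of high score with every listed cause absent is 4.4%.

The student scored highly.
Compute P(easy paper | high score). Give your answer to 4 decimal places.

Under noisy-OR, P(high score | causes) = 1 − (1−0.044)·∏(1−qᵢ) over the active causes.
P(high score) = 0.044*0.8*0.98 + 0.471332*0.8*0.02 + 0.470376*0.2*0.98 + 0.707118*0.2*0.02 = 0.034496 + 0.007541 + 0.092194 + 0.002828 = 0.137059
The easy paper-present share is 0.007541 + 0.002828 = 0.010369.
So P(easy paper | high score) = 0.010369/0.137059 ≈ 0.0757.

P(easy paper | high score) ≈ 0.0757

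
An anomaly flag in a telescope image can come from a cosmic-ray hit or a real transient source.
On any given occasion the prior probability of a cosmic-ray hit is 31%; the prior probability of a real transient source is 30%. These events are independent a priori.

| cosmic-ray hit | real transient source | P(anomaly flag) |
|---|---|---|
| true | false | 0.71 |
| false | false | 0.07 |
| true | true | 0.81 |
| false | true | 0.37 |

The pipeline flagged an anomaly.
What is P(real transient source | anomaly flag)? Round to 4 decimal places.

P(real transient source | anomaly flag) ≈ 0.4471

P(anomaly flag) = 0.07×0.69×0.7 + 0.37×0.69×0.3 + 0.71×0.31×0.7 + 0.81×0.31×0.3 = 0.033810 + 0.076590 + 0.154070 + 0.075330 = 0.339800
Restricting to configurations with real transient source present: 0.076590 + 0.075330 = 0.151920.
P(real transient source | anomaly flag) = 0.151920 / 0.339800 ≈ 0.4471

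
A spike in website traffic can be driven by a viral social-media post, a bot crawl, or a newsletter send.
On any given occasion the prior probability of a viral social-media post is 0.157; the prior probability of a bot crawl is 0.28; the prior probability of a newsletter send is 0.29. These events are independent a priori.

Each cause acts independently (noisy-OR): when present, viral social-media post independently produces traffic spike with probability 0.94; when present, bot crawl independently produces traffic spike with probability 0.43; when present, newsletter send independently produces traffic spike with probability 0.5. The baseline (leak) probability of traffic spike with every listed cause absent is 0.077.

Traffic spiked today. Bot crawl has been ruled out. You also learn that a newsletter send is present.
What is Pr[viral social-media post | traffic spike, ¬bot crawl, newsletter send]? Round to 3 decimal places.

Under noisy-OR, P(traffic spike | causes) = 1 − (1−0.077)·∏(1−qᵢ) over the active causes.
Sum P(traffic spike|·) weighted by the priors over both values of viral social-media post:
  P(traffic spike | ¬bot crawl, newsletter send) = 0.5385*0.843 + 0.97231*0.157
        = 0.453955 + 0.152653 = 0.606608
Configurations with viral social-media post contribute 0.152653, so
  P(viral social-media post | traffic spike, ¬bot crawl, newsletter send) = 0.152653 / 0.606608 ≈ 0.252

Pr[viral social-media post | traffic spike, ¬bot crawl, newsletter send] ≈ 0.252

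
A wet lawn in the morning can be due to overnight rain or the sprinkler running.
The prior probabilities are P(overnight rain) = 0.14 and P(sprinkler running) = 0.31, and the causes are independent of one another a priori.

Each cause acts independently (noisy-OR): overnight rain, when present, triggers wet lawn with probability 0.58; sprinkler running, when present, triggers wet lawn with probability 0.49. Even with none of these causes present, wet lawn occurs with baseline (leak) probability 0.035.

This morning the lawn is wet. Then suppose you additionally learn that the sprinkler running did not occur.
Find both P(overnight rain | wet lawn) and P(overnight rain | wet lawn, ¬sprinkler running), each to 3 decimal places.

P(overnight rain | wet lawn) ≈ 0.370; P(overnight rain | wet lawn, ¬sprinkler running) ≈ 0.734

Under noisy-OR, P(wet lawn | causes) = 1 − (1−0.035)·∏(1−qᵢ) over the active causes.
P(wet lawn) = 0.035·0.86·0.69 + 0.50785·0.86·0.31 + 0.5947·0.14·0.69 + 0.793297·0.14·0.31 = 0.020769 + 0.135393 + 0.057448 + 0.034429 = 0.248039
Restricting to configurations with overnight rain present: 0.057448 + 0.034429 = 0.091877.
Hence the posterior is 0.091877/0.248039 ≈ 0.370.

Now condition on the additional information:
By total probability over both values of overnight rain:
  P(wet lawn | ¬sprinkler running) = 0.035×0.86 + 0.5947×0.14
        = 0.030100 + 0.083258 = 0.113358
Configurations with overnight rain contribute 0.083258, so
  P(overnight rain | wet lawn, ¬sprinkler running) = 0.083258 / 0.113358 ≈ 0.734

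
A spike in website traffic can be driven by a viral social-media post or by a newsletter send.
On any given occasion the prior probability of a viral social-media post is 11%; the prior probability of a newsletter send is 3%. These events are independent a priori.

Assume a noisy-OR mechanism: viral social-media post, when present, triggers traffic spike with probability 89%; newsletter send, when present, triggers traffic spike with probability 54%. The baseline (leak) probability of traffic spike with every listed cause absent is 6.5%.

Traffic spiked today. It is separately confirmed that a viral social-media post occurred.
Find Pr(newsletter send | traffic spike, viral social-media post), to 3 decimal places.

Under noisy-OR, P(traffic spike | causes) = 1 − (1−0.065)·∏(1−qᵢ) over the active causes.
P(traffic spike | viral social-media post) = 0.89715*0.97 + 0.952689*0.03 = 0.870235 + 0.028581 = 0.898816
The newsletter send-present share is 0.952689*0.03 = 0.028581.
Hence the posterior is 0.028581/0.898816 ≈ 0.032.

Pr(newsletter send | traffic spike, viral social-media post) ≈ 0.032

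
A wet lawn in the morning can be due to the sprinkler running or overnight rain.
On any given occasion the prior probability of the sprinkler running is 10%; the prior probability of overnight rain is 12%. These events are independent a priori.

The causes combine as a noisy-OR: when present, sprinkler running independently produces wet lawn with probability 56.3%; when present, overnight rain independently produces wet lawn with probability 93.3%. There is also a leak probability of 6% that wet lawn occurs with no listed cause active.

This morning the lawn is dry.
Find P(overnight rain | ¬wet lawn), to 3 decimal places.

P(overnight rain | ¬wet lawn) ≈ 0.009

Under noisy-OR, P(wet lawn | causes) = 1 − (1−0.06)·∏(1−qᵢ) over the active causes.
Enumerate the 4 (sprinkler running, overnight rain) configurations and weight by the priors:
  P(¬wet lawn) = 0.94×0.9×0.88 + 0.06298×0.9×0.12 + 0.41078×0.1×0.88 + 0.027522×0.1×0.12
        = 0.744480 + 0.006802 + 0.036149 + 0.000330 = 0.787761
The terms with overnight rain present sum to 0.007132, so
  P(overnight rain | ¬wet lawn) = 0.007132 / 0.787761 ≈ 0.009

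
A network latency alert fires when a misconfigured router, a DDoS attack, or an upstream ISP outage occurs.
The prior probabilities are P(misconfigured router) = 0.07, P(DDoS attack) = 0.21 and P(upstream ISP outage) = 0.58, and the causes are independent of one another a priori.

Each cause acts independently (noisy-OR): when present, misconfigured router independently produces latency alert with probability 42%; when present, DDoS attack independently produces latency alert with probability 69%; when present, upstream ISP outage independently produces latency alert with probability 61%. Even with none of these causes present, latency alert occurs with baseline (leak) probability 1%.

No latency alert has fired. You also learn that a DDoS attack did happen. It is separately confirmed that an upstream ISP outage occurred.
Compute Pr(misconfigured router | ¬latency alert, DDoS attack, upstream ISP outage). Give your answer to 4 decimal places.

Under noisy-OR, P(latency alert | causes) = 1 − (1−0.01)·∏(1−qᵢ) over the active causes.
For the numerator, keep only misconfigured router=true terms: 0.069421·0.07 = 0.004859
Normalizer over all consistent configurations: 0.119691·0.93 + 0.069421·0.07 = 0.116172
P(misconfigured router | ¬latency alert, DDoS attack, upstream ISP outage) = 0.004859/0.116172 ≈ 0.0418

Pr(misconfigured router | ¬latency alert, DDoS attack, upstream ISP outage) ≈ 0.0418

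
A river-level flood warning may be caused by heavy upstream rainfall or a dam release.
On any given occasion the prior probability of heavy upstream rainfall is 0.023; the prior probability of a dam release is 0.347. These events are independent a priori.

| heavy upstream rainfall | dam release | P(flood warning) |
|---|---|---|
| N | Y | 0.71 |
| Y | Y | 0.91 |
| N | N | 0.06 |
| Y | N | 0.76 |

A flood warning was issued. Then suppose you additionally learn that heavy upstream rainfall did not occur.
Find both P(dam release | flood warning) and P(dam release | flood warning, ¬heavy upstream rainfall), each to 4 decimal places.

P(dam release | flood warning) ≈ 0.8331; P(dam release | flood warning, ¬heavy upstream rainfall) ≈ 0.8628

Sum P(flood warning|·) weighted by the priors over the 4 (heavy upstream rainfall, dam release) configurations:
  P(flood warning) = 0.06×0.977×0.653 + 0.71×0.977×0.347 + 0.76×0.023×0.653 + 0.91×0.023×0.347
        = 0.038279 + 0.240703 + 0.011414 + 0.007263 = 0.297659
Configurations with dam release contribute 0.247966, so
  P(dam release | flood warning) = 0.247966 / 0.297659 ≈ 0.8331

With the extra evidence:
P(flood warning | ¬heavy upstream rainfall) = 0.06*0.653 + 0.71*0.347 = 0.039180 + 0.246370 = 0.285550
The dam release-present share is 0.71*0.347 = 0.246370.
So P(dam release | flood warning, ¬heavy upstream rainfall) = 0.246370/0.285550 ≈ 0.8628.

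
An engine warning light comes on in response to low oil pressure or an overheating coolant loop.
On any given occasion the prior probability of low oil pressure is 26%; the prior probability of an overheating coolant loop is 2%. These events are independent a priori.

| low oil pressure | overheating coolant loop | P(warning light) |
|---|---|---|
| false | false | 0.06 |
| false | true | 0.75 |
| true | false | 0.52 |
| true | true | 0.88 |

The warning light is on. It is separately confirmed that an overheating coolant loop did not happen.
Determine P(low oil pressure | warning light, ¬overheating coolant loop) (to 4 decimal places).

P(low oil pressure | warning light, ¬overheating coolant loop) ≈ 0.7528

Sum P(warning light|·) weighted by the priors over both values of low oil pressure:
  P(warning light | ¬overheating coolant loop) = 0.06*0.74 + 0.52*0.26
        = 0.044400 + 0.135200 = 0.179600
Keeping only the low oil pressure-present terms gives 0.135200, so
  P(low oil pressure | warning light, ¬overheating coolant loop) = 0.135200 / 0.179600 ≈ 0.7528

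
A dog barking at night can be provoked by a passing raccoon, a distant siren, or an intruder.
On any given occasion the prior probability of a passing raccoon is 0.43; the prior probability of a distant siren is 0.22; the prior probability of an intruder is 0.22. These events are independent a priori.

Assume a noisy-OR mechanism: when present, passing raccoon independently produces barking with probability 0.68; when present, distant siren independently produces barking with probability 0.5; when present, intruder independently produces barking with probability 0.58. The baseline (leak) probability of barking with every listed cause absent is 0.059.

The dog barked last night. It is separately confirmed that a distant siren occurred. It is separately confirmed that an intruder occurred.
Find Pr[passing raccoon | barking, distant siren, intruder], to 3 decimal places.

Pr[passing raccoon | barking, distant siren, intruder] ≈ 0.468

Under noisy-OR, P(barking | causes) = 1 − (1−0.059)·∏(1−qᵢ) over the active causes.
P(barking | distant siren, intruder) = 0.80239*0.57 + 0.936765*0.43 = 0.457362 + 0.402809 = 0.860171
Restricting to configurations with passing raccoon present: 0.936765*0.43 = 0.402809.
P(passing raccoon | barking, distant siren, intruder) = 0.402809 / 0.860171 ≈ 0.468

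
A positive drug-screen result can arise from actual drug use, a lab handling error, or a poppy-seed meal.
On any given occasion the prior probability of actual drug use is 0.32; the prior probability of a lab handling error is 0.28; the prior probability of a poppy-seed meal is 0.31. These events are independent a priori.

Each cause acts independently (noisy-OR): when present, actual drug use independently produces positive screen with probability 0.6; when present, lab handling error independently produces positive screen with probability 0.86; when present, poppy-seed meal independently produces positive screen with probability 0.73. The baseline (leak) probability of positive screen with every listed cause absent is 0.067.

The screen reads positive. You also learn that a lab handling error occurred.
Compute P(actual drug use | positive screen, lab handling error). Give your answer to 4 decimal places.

P(actual drug use | positive screen, lab handling error) ≈ 0.3344

Under noisy-OR, P(positive screen | causes) = 1 − (1−0.067)·∏(1−qᵢ) over the active causes.
Numerator (weight on configurations with actual drug use): 0.209264 + 0.097801 = 0.307065
Denominator P(positive screen | lab handling error): 0.86938*0.68*0.69 + 0.964733*0.68*0.31 + 0.947752*0.32*0.69 + 0.985893*0.32*0.31 = 0.918344
P(actual drug use | positive screen, lab handling error) = 0.307065/0.918344 ≈ 0.3344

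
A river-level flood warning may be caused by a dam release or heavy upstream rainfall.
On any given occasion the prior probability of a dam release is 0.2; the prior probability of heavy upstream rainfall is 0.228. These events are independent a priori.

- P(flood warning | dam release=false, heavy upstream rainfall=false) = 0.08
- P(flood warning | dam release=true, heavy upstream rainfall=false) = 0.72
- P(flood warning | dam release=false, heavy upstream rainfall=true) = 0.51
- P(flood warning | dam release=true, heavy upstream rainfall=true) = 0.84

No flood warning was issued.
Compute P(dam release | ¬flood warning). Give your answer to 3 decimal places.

P(dam release | ¬flood warning) ≈ 0.071

Sum P(¬flood warning|·) weighted by the priors over the 4 (dam release, heavy upstream rainfall) configurations:
  P(¬flood warning) = 0.92×0.8×0.772 + 0.49×0.8×0.228 + 0.28×0.2×0.772 + 0.16×0.2×0.228
        = 0.568192 + 0.089376 + 0.043232 + 0.007296 = 0.708096
The terms with dam release present sum to 0.050528, so
  P(dam release | ¬flood warning) = 0.050528 / 0.708096 ≈ 0.071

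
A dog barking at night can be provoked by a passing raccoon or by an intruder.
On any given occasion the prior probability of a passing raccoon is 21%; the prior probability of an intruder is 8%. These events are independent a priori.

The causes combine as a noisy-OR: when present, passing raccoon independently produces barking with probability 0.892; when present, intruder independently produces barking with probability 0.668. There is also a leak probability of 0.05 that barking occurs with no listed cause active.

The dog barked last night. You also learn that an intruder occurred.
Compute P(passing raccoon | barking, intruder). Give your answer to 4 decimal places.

Under noisy-OR, P(barking | causes) = 1 − (1−0.05)·∏(1−qᵢ) over the active causes.
P(barking | intruder) = 0.6846×0.79 + 0.965937×0.21 = 0.540834 + 0.202847 = 0.743681
The passing raccoon-present share is 0.965937×0.21 = 0.202847.
P(passing raccoon | barking, intruder) = 0.202847 / 0.743681 ≈ 0.2728

P(passing raccoon | barking, intruder) ≈ 0.2728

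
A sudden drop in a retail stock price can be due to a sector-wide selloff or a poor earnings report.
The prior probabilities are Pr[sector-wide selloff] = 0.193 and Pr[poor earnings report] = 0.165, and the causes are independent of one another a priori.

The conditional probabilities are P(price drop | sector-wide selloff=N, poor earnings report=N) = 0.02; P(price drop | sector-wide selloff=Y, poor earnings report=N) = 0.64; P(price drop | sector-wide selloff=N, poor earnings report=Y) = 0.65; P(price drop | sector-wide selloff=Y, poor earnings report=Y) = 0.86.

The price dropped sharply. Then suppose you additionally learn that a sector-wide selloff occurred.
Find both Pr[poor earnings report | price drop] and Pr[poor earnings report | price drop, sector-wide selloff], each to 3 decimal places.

P(price drop) = 0.02×0.807×0.835 + 0.65×0.807×0.165 + 0.64×0.193×0.835 + 0.86×0.193×0.165 = 0.013477 + 0.086551 + 0.103139 + 0.027387 = 0.230554
The poor earnings report-present share is 0.086551 + 0.027387 = 0.113938.
Hence the posterior is 0.113938/0.230554 ≈ 0.494.

Now also conditioning on sector-wide selloff=true:
Enumerate both values of poor earnings report and weight by the priors:
  P(price drop | sector-wide selloff) = 0.64×0.835 + 0.86×0.165
        = 0.534400 + 0.141900 = 0.676300
Configurations with poor earnings report contribute 0.141900, so
  P(poor earnings report | price drop, sector-wide selloff) = 0.141900 / 0.676300 ≈ 0.210

Pr[poor earnings report | price drop] ≈ 0.494; Pr[poor earnings report | price drop, sector-wide selloff] ≈ 0.210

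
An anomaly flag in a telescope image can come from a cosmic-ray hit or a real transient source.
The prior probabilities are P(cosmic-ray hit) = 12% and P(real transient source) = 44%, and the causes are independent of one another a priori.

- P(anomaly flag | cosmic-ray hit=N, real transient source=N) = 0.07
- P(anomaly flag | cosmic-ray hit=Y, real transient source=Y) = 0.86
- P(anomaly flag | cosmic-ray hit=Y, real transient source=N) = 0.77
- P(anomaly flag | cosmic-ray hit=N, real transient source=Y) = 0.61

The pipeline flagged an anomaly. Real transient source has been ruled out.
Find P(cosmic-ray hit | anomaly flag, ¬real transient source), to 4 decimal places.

P(cosmic-ray hit | anomaly flag, ¬real transient source) ≈ 0.6000

P(anomaly flag | ¬real transient source) = 0.07×0.88 + 0.77×0.12 = 0.061600 + 0.092400 = 0.154000
Restricting to configurations with cosmic-ray hit present: 0.77×0.12 = 0.092400.
Hence the posterior is 0.092400/0.154000 ≈ 0.6000.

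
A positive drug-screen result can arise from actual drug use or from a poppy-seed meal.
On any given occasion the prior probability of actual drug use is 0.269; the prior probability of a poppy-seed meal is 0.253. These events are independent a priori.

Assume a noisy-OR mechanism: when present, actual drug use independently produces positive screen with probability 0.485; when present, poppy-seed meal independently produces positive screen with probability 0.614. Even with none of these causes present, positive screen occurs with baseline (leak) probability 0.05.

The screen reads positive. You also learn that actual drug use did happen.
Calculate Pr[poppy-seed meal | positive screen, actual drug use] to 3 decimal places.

Under noisy-OR, P(positive screen | causes) = 1 − (1−0.05)·∏(1−qᵢ) over the active causes.
Sum P(positive screen|·) weighted by the priors over both values of poppy-seed meal:
  P(positive screen | actual drug use) = 0.51075*0.747 + 0.811149*0.253
        = 0.381530 + 0.205221 = 0.586751
Configurations with poppy-seed meal contribute 0.205221, so
  P(poppy-seed meal | positive screen, actual drug use) = 0.205221 / 0.586751 ≈ 0.350

Pr[poppy-seed meal | positive screen, actual drug use] ≈ 0.350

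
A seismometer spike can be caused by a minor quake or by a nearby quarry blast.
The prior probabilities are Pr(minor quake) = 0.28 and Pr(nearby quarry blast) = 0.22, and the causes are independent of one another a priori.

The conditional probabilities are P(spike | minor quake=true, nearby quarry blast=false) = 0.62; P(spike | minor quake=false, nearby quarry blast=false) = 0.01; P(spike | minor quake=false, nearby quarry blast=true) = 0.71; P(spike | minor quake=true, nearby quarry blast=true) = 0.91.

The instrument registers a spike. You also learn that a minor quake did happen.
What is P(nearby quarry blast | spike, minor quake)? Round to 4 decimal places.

P(nearby quarry blast | spike, minor quake) ≈ 0.2928

For the numerator, keep only nearby quarry blast=true terms: 0.91*0.22 = 0.200200
Normalizer over all consistent configurations: 0.62*0.78 + 0.91*0.22 = 0.683800
Posterior = 0.200200 / 0.683800 ≈ 0.2928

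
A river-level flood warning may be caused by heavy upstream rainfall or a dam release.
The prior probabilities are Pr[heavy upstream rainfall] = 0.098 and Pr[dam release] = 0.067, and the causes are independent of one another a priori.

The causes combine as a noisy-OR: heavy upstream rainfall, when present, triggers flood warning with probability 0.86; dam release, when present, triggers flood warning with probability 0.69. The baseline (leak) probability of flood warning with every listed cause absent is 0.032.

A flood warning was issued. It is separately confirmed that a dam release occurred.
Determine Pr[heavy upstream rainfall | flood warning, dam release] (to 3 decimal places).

Under noisy-OR, P(flood warning | causes) = 1 − (1−0.032)·∏(1−qᵢ) over the active causes.
By total probability over both values of heavy upstream rainfall:
  P(flood warning | dam release) = 0.69992*0.902 + 0.957989*0.098
        = 0.631328 + 0.093883 = 0.725211
Keeping only the heavy upstream rainfall-present terms gives 0.093883, so
  P(heavy upstream rainfall | flood warning, dam release) = 0.093883 / 0.725211 ≈ 0.129

Pr[heavy upstream rainfall | flood warning, dam release] ≈ 0.129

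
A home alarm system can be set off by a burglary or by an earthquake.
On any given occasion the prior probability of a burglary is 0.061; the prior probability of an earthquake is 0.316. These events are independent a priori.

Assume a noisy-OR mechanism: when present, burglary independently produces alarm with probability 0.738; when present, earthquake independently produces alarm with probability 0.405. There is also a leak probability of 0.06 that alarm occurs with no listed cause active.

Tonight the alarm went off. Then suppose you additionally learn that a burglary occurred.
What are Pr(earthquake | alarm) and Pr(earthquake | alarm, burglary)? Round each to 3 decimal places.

Pr(earthquake | alarm) ≈ 0.678; Pr(earthquake | alarm, burglary) ≈ 0.343

Under noisy-OR, P(alarm | causes) = 1 − (1−0.06)·∏(1−qᵢ) over the active causes.
For the numerator, keep only earthquake=true terms: 0.130766 + 0.016451 = 0.147217
Denominator P(alarm): 0.06*0.939*0.684 + 0.4407*0.939*0.316 + 0.75372*0.061*0.684 + 0.853463*0.061*0.316 = 0.217202
P(earthquake | alarm) = 0.147217/0.217202 ≈ 0.678

Now also conditioning on burglary=true:
Sum P(alarm|·) weighted by the priors over both values of earthquake:
  P(alarm | burglary) = 0.75372*0.684 + 0.853463*0.316
        = 0.515544 + 0.269694 = 0.785238
The terms with earthquake present sum to 0.269694, so
  P(earthquake | alarm, burglary) = 0.269694 / 0.785238 ≈ 0.343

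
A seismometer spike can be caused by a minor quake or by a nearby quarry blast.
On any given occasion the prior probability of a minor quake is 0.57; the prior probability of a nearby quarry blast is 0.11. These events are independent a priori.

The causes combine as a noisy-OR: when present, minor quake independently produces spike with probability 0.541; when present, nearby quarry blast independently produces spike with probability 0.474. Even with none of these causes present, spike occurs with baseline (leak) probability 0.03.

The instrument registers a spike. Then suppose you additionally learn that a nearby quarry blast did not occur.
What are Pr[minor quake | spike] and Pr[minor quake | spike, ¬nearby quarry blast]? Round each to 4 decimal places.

Under noisy-OR, P(spike | causes) = 1 − (1−0.03)·∏(1−qᵢ) over the active causes.
Weight on minor quake=true, given the evidence: 0.281435 + 0.048016 = 0.329451
Denominator P(spike): 0.03×0.43×0.89 + 0.48978×0.43×0.11 + 0.55477×0.57×0.89 + 0.765809×0.57×0.11 = 0.364099
P(minor quake | spike) = 0.329451/0.364099 ≈ 0.9048

Now also conditioning on nearby quarry blast≠true:
For the numerator, keep only minor quake=true terms: 0.55477·0.57 = 0.316219
The normalizing constant is 0.03·0.43 + 0.55477·0.57 = 0.329119
Posterior = 0.316219 / 0.329119 ≈ 0.9608
With nearby quarry blast excluded, minor quake must carry more of the explanatory weight for the spike.

Pr[minor quake | spike] ≈ 0.9048; Pr[minor quake | spike, ¬nearby quarry blast] ≈ 0.9608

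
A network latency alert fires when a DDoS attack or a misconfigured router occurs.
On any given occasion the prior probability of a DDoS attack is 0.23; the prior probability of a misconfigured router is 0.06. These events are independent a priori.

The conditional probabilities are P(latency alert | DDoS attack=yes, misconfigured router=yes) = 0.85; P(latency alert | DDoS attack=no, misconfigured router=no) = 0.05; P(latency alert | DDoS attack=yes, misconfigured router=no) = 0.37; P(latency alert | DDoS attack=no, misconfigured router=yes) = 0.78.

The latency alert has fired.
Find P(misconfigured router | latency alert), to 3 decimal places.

P(misconfigured router | latency alert) ≈ 0.291

By total probability over the 4 (DDoS attack, misconfigured router) configurations:
  P(latency alert) = 0.05×0.77×0.94 + 0.78×0.77×0.06 + 0.37×0.23×0.94 + 0.85×0.23×0.06
        = 0.036190 + 0.036036 + 0.079994 + 0.011730 = 0.163950
The terms with misconfigured router present sum to 0.047766, so
  P(misconfigured router | latency alert) = 0.047766 / 0.163950 ≈ 0.291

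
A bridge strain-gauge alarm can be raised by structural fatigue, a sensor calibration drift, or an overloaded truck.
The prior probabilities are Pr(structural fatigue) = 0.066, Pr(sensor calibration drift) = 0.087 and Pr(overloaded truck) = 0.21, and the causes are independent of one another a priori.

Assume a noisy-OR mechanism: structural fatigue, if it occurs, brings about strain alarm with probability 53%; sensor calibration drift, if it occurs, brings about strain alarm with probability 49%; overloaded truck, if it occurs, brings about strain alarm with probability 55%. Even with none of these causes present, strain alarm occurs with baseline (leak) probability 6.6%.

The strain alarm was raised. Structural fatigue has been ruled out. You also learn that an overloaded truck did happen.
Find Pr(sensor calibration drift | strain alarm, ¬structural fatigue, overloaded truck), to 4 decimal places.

Under noisy-OR, P(strain alarm | causes) = 1 − (1−0.066)·∏(1−qᵢ) over the active causes.
Sum P(strain alarm|·) weighted by the priors over both values of sensor calibration drift:
  P(strain alarm | ¬structural fatigue, overloaded truck) = 0.5797·0.913 + 0.785647·0.087
        = 0.529266 + 0.068351 = 0.597617
The terms with sensor calibration drift present sum to 0.068351, so
  P(sensor calibration drift | strain alarm, ¬structural fatigue, overloaded truck) = 0.068351 / 0.597617 ≈ 0.1144

Pr(sensor calibration drift | strain alarm, ¬structural fatigue, overloaded truck) ≈ 0.1144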